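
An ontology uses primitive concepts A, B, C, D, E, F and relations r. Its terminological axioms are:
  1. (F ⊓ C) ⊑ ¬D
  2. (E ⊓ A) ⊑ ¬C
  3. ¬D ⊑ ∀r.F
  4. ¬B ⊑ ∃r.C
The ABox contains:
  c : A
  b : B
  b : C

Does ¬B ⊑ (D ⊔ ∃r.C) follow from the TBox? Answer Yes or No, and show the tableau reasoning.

Yes

1. ¬B ⊑ (D ⊔ ∃r.C)  ⇔  (¬B ⊓ (¬D ⊓ ∀r.¬C)) unsat w.r.t. T
   all branches close; clash {C, ¬C} at an ∃-successor
2. Hence ¬B ⊑ (D ⊔ ∃r.C): entailed.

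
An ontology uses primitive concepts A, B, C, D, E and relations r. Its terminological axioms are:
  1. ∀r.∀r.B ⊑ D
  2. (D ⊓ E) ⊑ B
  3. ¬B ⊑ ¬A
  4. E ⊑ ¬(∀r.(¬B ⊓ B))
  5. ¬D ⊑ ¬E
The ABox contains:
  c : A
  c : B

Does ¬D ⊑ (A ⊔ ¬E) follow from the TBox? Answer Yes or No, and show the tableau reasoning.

1. ¬D ⊑ (A ⊔ ¬E)  ⇔  (¬D ⊓ (¬A ⊓ E)) unsat w.r.t. T
   all branches close; clash {E, ¬E} at x₀
2. Hence ¬D ⊑ (A ⊔ ¬E): entailed.

Yes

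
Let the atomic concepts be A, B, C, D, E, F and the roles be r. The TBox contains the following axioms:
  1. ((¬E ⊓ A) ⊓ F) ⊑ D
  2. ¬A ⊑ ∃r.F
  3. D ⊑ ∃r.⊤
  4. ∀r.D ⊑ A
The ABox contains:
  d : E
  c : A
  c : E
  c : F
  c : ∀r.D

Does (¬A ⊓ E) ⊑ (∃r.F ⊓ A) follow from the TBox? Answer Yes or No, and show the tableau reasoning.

No

1. (¬A ⊓ E) ⊑ (∃r.F ⊓ A)  ⇔  ((¬A ⊓ E) ⊓ (∀r.¬F ⊔ ¬A)) unsat w.r.t. T
   apply at x₀: ¬A⊑∃r.F
   open: L(x₀) ⊇ {E, ¬A, ¬D, ∃r.F, ∃r.¬D} (+ ∃-successors)
2. Hence (¬A ⊓ E) ⊑ (∃r.F ⊓ A): not entailed.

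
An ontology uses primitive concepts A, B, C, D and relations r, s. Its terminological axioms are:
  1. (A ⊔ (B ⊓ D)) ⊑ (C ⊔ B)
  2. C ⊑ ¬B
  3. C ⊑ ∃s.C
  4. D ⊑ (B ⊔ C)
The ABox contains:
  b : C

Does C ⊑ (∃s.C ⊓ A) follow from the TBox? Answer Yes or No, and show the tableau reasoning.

1. C ⊑ (∃s.C ⊓ A)  ⇔  (C ⊓ (∀s.¬C ⊔ ¬A)) unsat w.r.t. T
   apply at x₀: C⊑¬B; C⊑∃s.C
   open: L(x₀) ⊇ {C, ¬A, ¬B, ¬D, ∃s.C} (+ ∃-successors)
2. Hence C ⊑ (∃s.C ⊓ A): not entailed.

No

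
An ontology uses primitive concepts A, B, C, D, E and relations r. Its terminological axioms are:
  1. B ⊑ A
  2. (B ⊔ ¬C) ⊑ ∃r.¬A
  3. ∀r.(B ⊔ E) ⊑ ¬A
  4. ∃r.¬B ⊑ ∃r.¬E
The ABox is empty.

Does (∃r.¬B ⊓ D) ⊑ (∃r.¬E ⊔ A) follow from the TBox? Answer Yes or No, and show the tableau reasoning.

1. (∃r.¬B ⊓ D) ⊑ (∃r.¬E ⊔ A)  ⇔  ((∃r.¬B ⊓ D) ⊓ (∀r.E ⊓ ¬A)) unsat w.r.t. T
   all branches close; clash {A, ¬A} at x₀
2. Hence (∃r.¬B ⊓ D) ⊑ (∃r.¬E ⊔ A): entailed.

Yes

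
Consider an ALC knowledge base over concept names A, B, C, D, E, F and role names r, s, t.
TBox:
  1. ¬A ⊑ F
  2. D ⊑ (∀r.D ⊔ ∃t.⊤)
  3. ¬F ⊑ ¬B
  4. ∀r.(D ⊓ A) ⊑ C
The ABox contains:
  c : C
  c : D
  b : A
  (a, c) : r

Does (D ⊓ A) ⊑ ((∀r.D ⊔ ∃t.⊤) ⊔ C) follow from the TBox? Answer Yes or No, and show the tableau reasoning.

1. (D ⊓ A) ⊑ ((∀r.D ⊔ ∃t.⊤) ⊔ C)  ⇔  ((D ⊓ A) ⊓ ((∃r.¬D ⊓ ∀t.⊥) ⊓ ¬C)) unsat w.r.t. T
   all branches close; clash {C, ¬C} at x₀
2. Hence (D ⊓ A) ⊑ ((∀r.D ⊔ ∃t.⊤) ⊔ C): entailed.

Yes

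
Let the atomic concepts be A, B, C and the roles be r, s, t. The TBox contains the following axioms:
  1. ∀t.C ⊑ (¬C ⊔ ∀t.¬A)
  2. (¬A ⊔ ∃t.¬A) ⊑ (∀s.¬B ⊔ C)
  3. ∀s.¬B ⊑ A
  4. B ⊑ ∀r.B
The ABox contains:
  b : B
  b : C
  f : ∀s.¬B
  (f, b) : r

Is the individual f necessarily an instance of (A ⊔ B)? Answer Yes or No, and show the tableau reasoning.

1. f : (A ⊔ B)?  L(f) = {∀s.¬B} ∪ {(¬A ⊓ ¬B)}
   clash {A, ¬A} at f — f ∈ (A ⊔ B)
2. Hence f : (A ⊔ B): entailed.

Yes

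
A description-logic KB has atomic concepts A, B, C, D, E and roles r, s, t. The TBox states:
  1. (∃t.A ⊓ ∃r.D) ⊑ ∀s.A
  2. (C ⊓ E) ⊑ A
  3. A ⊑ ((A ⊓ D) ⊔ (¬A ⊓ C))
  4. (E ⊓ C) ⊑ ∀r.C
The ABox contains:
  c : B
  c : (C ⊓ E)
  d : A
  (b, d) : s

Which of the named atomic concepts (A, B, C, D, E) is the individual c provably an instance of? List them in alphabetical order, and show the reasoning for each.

{A, B, C, D, E}

1. c : A?  L(c) = {B, (C ⊓ E)} ∪ {¬A}
   clash {A, ¬A} at c — c ∈ A
2. c : B?  L(c) = {B, (C ⊓ E)} ∪ {¬B}
   clash {B, ¬B} at c — c ∈ B
3. c : C?  L(c) = {B, (C ⊓ E)} ∪ {¬C}
   clash {C, ¬C} at c — c ∈ C
4. c : D?  L(c) = {B, (C ⊓ E)} ∪ {¬D}
   clash {A, ¬A} at c — c ∈ D
5. c : E?  L(c) = {B, (C ⊓ E)} ∪ {¬E}
   clash {E, ¬E} at c — c ∈ E
6. Entailed for c: {A, B, C, D, E}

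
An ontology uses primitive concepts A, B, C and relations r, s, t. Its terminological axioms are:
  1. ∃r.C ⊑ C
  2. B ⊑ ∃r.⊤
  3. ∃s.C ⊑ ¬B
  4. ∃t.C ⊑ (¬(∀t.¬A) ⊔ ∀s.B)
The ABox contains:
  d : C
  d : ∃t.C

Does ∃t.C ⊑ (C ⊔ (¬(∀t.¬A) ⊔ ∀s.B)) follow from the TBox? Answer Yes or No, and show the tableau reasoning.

1. ∃t.C ⊑ (C ⊔ (¬(∀t.¬A) ⊔ ∀s.B))  ⇔  (∃t.C ⊓ (¬C ⊓ (∀t.¬A ⊓ ∃s.¬B))) unsat w.r.t. T
   all branches close; clash {C, ¬C} at x₀
2. Hence ∃t.C ⊑ (C ⊔ (¬(∀t.¬A) ⊔ ∀s.B)): entailed.

Yes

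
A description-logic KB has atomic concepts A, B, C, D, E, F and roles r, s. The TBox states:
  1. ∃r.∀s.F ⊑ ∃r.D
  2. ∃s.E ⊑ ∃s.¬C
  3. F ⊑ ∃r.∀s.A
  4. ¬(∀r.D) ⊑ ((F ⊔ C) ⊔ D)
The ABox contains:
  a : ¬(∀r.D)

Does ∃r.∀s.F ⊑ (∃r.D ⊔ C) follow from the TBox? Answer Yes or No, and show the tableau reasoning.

1. ∃r.∀s.F ⊑ (∃r.D ⊔ C)  ⇔  (∃r.∀s.F ⊓ (∀r.¬D ⊓ ¬C)) unsat w.r.t. T
   all branches close; clash {D, ¬D} at an ∃-successor
2. Hence ∃r.∀s.F ⊑ (∃r.D ⊔ C): entailed.

Yes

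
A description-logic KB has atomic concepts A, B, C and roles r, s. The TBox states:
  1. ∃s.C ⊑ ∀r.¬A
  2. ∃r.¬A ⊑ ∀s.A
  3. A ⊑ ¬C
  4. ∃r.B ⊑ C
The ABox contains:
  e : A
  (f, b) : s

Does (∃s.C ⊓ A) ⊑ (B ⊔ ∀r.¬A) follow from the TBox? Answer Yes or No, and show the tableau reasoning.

1. (∃s.C ⊓ A) ⊑ (B ⊔ ∀r.¬A)  ⇔  ((∃s.C ⊓ A) ⊓ (¬B ⊓ ∃r.A)) unsat w.r.t. T
   all branches close; clash {C, ¬C} at x₀
2. Hence (∃s.C ⊓ A) ⊑ (B ⊔ ∀r.¬A): entailed.

Yes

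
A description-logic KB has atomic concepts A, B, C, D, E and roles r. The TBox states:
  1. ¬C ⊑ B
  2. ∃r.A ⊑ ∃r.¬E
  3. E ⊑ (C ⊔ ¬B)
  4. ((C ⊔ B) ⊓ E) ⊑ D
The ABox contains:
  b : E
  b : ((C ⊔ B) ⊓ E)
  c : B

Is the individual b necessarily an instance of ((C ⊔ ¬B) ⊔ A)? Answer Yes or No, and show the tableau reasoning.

Yes

1. b : ((C ⊔ ¬B) ⊔ A)?  L(b) = {E, ((C ⊔ B) ⊓ E)} ∪ {((¬C ⊓ B) ⊓ ¬A)}
   clash {B, ¬B} at b — b ∈ ((C ⊔ ¬B) ⊔ A)
2. Hence b : ((C ⊔ ¬B) ⊔ A): entailed.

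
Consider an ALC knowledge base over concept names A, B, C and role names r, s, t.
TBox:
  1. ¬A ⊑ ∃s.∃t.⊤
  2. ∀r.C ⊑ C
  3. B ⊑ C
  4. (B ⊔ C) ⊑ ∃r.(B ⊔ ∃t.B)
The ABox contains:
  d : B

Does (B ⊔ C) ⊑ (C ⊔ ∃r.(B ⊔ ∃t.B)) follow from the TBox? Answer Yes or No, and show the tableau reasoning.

Yes

1. (B ⊔ C) ⊑ (C ⊔ ∃r.(B ⊔ ∃t.B))  ⇔  ((B ⊔ C) ⊓ (¬C ⊓ ∀r.(¬B ⊓ ∀t.¬B))) unsat w.r.t. T
   all branches close; clash {C, ¬C} at x₀
2. Hence (B ⊔ C) ⊑ (C ⊔ ∃r.(B ⊔ ∃t.B)): entailed.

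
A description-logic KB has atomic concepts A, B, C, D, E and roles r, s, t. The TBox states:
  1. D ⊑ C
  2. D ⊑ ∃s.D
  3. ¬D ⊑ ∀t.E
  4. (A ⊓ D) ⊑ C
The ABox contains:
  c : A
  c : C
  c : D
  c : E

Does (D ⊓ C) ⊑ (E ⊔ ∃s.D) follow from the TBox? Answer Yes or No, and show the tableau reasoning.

1. (D ⊓ C) ⊑ (E ⊔ ∃s.D)  ⇔  ((D ⊓ C) ⊓ (¬E ⊓ ∀s.¬D)) unsat w.r.t. T
   all branches close; clash {D, ¬D} at an ∃-successor
2. Hence (D ⊓ C) ⊑ (E ⊔ ∃s.D): entailed.

Yes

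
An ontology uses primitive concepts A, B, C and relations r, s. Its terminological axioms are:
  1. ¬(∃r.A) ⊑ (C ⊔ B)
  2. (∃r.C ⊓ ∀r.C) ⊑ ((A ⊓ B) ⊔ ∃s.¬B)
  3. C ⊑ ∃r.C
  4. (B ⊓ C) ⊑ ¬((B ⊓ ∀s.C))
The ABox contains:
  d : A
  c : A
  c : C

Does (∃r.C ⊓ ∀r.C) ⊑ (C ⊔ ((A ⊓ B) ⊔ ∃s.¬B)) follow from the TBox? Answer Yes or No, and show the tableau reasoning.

Yes

1. (∃r.C ⊓ ∀r.C) ⊑ (C ⊔ ((A ⊓ B) ⊔ ∃s.¬B))  ⇔  ((∃r.C ⊓ ∀r.C) ⊓ (¬C ⊓ ((¬A ⊔ ¬B) ⊓ ∀s.B))) unsat w.r.t. T
   all branches close; clash {B, ¬B} at x₀
2. Hence (∃r.C ⊓ ∀r.C) ⊑ (C ⊔ ((A ⊓ B) ⊔ ∃s.¬B)): entailed.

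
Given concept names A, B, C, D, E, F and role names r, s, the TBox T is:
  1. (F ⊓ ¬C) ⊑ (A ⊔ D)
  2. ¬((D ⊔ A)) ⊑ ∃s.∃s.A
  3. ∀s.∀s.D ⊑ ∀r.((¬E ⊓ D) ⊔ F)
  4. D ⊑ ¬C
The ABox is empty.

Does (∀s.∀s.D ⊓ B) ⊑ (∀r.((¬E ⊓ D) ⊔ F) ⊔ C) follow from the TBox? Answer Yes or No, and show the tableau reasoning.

1. (∀s.∀s.D ⊓ B) ⊑ (∀r.((¬E ⊓ D) ⊔ F) ⊔ C)  ⇔  ((∀s.∀s.D ⊓ B) ⊓ (∃r.((E ⊔ ¬D) ⊓ ¬F) ⊓ ¬C)) unsat w.r.t. T
   all branches close; clash {F, ¬F} at an ∃-successor
2. Hence (∀s.∀s.D ⊓ B) ⊑ (∀r.((¬E ⊓ D) ⊔ F) ⊔ C): entailed.

Yes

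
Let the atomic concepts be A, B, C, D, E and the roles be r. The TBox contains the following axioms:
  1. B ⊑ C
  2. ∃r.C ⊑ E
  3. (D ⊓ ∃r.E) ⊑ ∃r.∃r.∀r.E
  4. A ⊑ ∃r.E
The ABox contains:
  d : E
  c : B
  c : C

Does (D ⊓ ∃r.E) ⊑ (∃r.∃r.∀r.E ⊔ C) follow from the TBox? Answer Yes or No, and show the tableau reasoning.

1. (D ⊓ ∃r.E) ⊑ (∃r.∃r.∀r.E ⊔ C)  ⇔  ((D ⊓ ∃r.E) ⊓ (∀r.∀r.∃r.¬E ⊓ ¬C)) unsat w.r.t. T
   all branches close; clash {C, ¬C} at x₀
2. Hence (D ⊓ ∃r.E) ⊑ (∃r.∃r.∀r.E ⊔ C): entailed.

Yes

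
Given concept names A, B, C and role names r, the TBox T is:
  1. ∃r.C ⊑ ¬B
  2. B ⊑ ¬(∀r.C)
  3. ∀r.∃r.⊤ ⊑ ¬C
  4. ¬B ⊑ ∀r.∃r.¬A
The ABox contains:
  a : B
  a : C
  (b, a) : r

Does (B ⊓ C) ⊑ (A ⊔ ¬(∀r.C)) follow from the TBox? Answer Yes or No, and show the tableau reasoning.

1. (B ⊓ C) ⊑ (A ⊔ ¬(∀r.C))  ⇔  ((B ⊓ C) ⊓ (¬A ⊓ ∀r.C)) unsat w.r.t. T
   all branches close; clash {B, ¬B} at x₀
2. Hence (B ⊓ C) ⊑ (A ⊔ ¬(∀r.C)): entailed.

Yes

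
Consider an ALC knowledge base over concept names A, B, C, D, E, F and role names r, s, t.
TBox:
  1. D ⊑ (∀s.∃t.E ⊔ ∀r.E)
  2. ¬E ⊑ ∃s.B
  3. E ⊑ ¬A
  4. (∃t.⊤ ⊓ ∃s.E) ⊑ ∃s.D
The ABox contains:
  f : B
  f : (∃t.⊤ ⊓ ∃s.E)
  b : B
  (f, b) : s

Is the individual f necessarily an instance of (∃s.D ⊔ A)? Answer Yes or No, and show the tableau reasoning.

Yes

1. f : (∃s.D ⊔ A)?  L(f) = {B, (∃t.⊤ ⊓ ∃s.E)} ∪ {(∀s.¬D ⊓ ¬A)}
   clash {D, ¬D} at an ∃-successor — f ∈ (∃s.D ⊔ A)
2. Hence f : (∃s.D ⊔ A): entailed.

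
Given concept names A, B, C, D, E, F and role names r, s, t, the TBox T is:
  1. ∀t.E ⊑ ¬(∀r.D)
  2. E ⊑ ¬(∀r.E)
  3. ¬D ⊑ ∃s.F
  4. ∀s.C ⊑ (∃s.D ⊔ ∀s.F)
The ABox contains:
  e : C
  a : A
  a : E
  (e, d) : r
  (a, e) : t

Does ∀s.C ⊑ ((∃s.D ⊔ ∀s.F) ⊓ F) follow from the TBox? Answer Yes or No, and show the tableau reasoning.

No

1. ∀s.C ⊑ ((∃s.D ⊔ ∀s.F) ⊓ F)  ⇔  (∀s.C ⊓ ((∀s.¬D ⊓ ∃s.¬F) ⊔ ¬F)) unsat w.r.t. T
   apply at x₀: ∀s.C⊑(∃s.D ⊔ ∀s.F)
   open: L(x₀) ⊇ {D, ¬E, ¬F, ∀s.C, ∃s.D, …} (+ ∃-successors)
2. Hence ∀s.C ⊑ ((∃s.D ⊔ ∀s.F) ⊓ F): not entailed.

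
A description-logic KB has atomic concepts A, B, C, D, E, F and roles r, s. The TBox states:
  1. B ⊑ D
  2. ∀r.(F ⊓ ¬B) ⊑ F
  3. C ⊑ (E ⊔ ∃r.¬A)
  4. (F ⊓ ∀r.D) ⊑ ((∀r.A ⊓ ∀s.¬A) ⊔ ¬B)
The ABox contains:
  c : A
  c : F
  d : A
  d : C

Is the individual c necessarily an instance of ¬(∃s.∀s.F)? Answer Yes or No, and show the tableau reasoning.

1. c : ¬(∃s.∀s.F)?  L(c) = {A, F} ∪ {∃s.∀s.F}
   open: L(c) ⊇ {A, F, ¬B, ¬C, ∃r.¬D, …} (+ ∃-successors) — c ∉ ¬(∃s.∀s.F) possible
2. Hence c : ¬(∃s.∀s.F): not entailed.

No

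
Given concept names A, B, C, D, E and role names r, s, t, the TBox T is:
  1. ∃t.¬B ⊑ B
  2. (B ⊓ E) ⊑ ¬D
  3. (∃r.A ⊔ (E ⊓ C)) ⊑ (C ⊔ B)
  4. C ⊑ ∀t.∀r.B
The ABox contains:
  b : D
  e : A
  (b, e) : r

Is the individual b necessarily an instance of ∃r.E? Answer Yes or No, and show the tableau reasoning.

No

1. b : ∃r.E?  L(b) = {D} ∪ {∀r.¬E}
   open: L(b) ⊇ {C, D, ¬B, ∀r.¬E, ∀t.B, …} — b ∉ ∃r.E possible
2. Hence b : ∃r.E: not entailed.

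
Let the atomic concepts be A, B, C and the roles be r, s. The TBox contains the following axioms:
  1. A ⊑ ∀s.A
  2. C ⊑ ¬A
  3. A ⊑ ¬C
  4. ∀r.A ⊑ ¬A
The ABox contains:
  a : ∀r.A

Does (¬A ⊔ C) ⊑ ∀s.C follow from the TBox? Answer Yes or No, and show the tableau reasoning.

1. (¬A ⊔ C) ⊑ ∀s.C  ⇔  ((¬A ⊔ C) ⊓ ∃s.¬C) unsat w.r.t. T
   open: L(x₀) ⊇ {¬A, ∃s.¬C} (+ ∃-successors)
2. Hence (¬A ⊔ C) ⊑ ∀s.C: not entailed.

No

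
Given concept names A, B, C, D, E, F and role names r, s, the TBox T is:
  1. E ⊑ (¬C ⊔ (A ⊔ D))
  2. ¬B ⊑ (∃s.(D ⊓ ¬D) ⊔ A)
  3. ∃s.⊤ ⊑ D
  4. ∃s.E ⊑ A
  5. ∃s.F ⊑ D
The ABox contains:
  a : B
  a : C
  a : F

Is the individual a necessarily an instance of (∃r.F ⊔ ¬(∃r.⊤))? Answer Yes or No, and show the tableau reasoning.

No

1. a : (∃r.F ⊔ ¬(∃r.⊤))?  L(a) = {B, C, F} ∪ {(∀r.¬F ⊓ ∃r.⊤)}
   open: L(a) ⊇ {B, C, F, ¬E, ∀r.¬F, …} (+ ∃-successors) — a ∉ (∃r.F ⊔ ¬(∃r.⊤)) possible
2. Hence a : (∃r.F ⊔ ¬(∃r.⊤)): not entailed.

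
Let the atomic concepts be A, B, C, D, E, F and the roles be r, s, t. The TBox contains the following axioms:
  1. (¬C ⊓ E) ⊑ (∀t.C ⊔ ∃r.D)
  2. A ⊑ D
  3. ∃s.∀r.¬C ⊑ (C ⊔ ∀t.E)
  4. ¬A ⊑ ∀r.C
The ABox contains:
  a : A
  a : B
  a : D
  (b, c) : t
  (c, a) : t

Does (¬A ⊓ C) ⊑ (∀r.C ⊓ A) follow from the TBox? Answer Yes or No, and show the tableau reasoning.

1. (¬A ⊓ C) ⊑ (∀r.C ⊓ A)  ⇔  ((¬A ⊓ C) ⊓ (∃r.¬C ⊔ ¬A)) unsat w.r.t. T
   apply at x₀: ¬A⊑∀r.C
   open: L(x₀) ⊇ {C, ¬A, ∀r.C, ∀s.∃r.C}
2. Hence (¬A ⊓ C) ⊑ (∀r.C ⊓ A): not entailed.

No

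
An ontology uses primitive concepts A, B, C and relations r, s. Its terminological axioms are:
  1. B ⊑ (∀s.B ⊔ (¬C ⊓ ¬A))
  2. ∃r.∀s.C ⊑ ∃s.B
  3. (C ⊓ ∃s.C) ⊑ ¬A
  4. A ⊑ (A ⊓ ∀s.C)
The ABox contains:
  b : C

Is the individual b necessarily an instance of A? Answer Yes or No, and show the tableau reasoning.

No

1. b : A?  L(b) = {C} ∪ {¬A}
   open: L(b) ⊇ {C, ¬A, ¬B, ∀r.∃s.¬C} — b ∉ A possible
2. Hence b : A: not entailed.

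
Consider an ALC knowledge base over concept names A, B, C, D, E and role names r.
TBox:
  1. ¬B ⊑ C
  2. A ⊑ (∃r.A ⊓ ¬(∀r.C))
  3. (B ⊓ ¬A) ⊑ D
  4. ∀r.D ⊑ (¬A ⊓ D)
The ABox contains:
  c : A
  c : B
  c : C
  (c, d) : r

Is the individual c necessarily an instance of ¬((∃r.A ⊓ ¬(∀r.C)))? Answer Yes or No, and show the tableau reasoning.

1. c : ¬((∃r.A ⊓ ¬(∀r.C)))?  L(c) = {A, B, C} ∪ {(∃r.A ⊓ ∃r.¬C)}
   open: L(c) ⊇ {A, B, C, ∃r.A, ∃r.¬C, …} (+ ∃-successors) — c ∉ ¬((∃r.A ⊓ ¬(∀r.C))) possible
2. Hence c : ¬((∃r.A ⊓ ¬(∀r.C))): not entailed.

No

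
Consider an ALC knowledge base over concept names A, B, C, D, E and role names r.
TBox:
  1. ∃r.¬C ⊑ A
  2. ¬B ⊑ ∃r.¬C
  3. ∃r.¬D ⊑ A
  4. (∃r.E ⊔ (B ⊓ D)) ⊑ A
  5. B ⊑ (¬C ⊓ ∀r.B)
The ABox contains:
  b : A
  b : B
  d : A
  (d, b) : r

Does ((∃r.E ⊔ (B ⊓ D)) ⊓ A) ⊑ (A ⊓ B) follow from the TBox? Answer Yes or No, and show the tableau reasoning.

No

1. ((∃r.E ⊔ (B ⊓ D)) ⊓ A) ⊑ (A ⊓ B)  ⇔  (((∃r.E ⊔ (B ⊓ D)) ⊓ A) ⊓ (¬A ⊔ ¬B)) unsat w.r.t. T
   open: L(x₀) ⊇ {A, ¬B, ∃r.E, ∃r.¬C} (+ ∃-successors)
2. Hence ((∃r.E ⊔ (B ⊓ D)) ⊓ A) ⊑ (A ⊓ B): not entailed.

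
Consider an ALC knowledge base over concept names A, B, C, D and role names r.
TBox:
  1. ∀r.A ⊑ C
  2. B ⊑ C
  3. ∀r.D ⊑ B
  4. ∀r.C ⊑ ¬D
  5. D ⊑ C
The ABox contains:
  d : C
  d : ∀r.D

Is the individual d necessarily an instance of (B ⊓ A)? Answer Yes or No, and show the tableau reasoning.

No

1. d : (B ⊓ A)?  L(d) = {C, ∀r.D} ∪ {(¬B ⊔ ¬A)}
   apply at d: ∀r.D⊑B
   open: L(d) ⊇ {B, C, ¬A, ¬D, ∀r.D} — d ∉ (B ⊓ A) possible
2. Hence d : (B ⊓ A): not entailed.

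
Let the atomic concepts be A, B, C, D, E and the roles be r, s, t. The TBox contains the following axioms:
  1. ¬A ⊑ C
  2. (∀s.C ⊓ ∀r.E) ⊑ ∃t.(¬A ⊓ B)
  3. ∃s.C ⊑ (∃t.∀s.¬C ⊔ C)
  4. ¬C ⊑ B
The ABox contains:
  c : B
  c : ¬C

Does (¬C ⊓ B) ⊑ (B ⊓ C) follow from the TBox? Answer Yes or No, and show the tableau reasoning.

1. (¬C ⊓ B) ⊑ (B ⊓ C)  ⇔  ((¬C ⊓ B) ⊓ (¬B ⊔ ¬C)) unsat w.r.t. T
   open: L(x₀) ⊇ {A, B, ¬C, ∀s.¬C, ∃s.¬C} (+ ∃-successors)
2. Hence (¬C ⊓ B) ⊑ (B ⊓ C): not entailed.

No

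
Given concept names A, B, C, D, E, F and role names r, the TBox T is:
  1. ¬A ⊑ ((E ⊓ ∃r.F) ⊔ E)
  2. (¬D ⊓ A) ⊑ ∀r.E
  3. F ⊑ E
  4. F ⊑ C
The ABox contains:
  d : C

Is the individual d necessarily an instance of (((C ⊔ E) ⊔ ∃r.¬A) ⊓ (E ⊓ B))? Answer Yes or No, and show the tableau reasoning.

1. d : (((C ⊔ E) ⊔ ∃r.¬A) ⊓ (E ⊓ B))?  L(d) = {C} ∪ {(((¬C ⊓ ¬E) ⊓ ∀r.A) ⊔ (¬E ⊔ ¬B))}
   open: L(d) ⊇ {A, C, D, ¬E, ¬F} — d ∉ (((C ⊔ E) ⊔ ∃r.¬A) ⊓ (E ⊓ B)) possible
2. Hence d : (((C ⊔ E) ⊔ ∃r.¬A) ⊓ (E ⊓ B)): not entailed.

No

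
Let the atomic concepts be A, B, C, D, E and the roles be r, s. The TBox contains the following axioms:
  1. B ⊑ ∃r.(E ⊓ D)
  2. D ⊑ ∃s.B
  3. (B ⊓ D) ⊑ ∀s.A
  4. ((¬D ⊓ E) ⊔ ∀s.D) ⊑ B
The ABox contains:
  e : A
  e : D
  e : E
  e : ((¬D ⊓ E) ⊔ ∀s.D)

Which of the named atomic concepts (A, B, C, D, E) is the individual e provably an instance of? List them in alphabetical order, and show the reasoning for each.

{A, B, D, E}

1. e : A?  L(e) = {A, D, E, ((¬D ⊓ E) ⊔ ∀s.D)} ∪ {¬A}
   clash {A, ¬A} at e — e ∈ A
2. e : B?  L(e) = {A, D, E, ((¬D ⊓ E) ⊔ ∀s.D)} ∪ {¬B}
   clash {B, ¬B} at e — e ∈ B
3. e : C?  L(e) = {A, D, E, ((¬D ⊓ E) ⊔ ∀s.D)} ∪ {¬C}
   apply at e: D⊑∃s.B; ((¬D ⊓ E) ⊔ ∀s.D)⊑B
   open: L(e) ⊇ {A, B, D, E, ¬C, …} (+ ∃-successors) — e ∉ C possible
4. e : D?  L(e) = {A, D, E, ((¬D ⊓ E) ⊔ ∀s.D)} ∪ {¬D}
   clash {D, ¬D} at e — e ∈ D
5. e : E?  L(e) = {A, D, E, ((¬D ⊓ E) ⊔ ∀s.D)} ∪ {¬E}
   clash {E, ¬E} at e — e ∈ E
6. Entailed for e: {A, B, D, E}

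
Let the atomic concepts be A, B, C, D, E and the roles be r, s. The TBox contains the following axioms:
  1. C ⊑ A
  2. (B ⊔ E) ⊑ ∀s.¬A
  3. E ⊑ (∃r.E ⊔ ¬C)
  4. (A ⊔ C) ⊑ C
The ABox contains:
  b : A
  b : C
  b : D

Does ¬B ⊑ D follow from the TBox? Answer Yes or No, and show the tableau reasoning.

No

1. ¬B ⊑ D  ⇔  (¬B ⊓ ¬D) unsat w.r.t. T
   open: L(x₀) ⊇ {¬A, ¬B, ¬C, ¬D, ¬E}
2. Hence ¬B ⊑ D: not entailed.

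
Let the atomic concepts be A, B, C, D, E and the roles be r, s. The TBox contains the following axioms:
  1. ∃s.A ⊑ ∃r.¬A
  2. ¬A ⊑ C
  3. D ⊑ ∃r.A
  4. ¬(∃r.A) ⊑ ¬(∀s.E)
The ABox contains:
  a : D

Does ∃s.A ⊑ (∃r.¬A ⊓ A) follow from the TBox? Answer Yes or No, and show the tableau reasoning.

No

1. ∃s.A ⊑ (∃r.¬A ⊓ A)  ⇔  (∃s.A ⊓ (∀r.A ⊔ ¬A)) unsat w.r.t. T
   apply at x₀: ∃s.A⊑∃r.¬A
   open: L(x₀) ⊇ {C, ¬A, ¬D, ∃r.A, ∃r.¬A, …} (+ ∃-successors)
2. Hence ∃s.A ⊑ (∃r.¬A ⊓ A): not entailed.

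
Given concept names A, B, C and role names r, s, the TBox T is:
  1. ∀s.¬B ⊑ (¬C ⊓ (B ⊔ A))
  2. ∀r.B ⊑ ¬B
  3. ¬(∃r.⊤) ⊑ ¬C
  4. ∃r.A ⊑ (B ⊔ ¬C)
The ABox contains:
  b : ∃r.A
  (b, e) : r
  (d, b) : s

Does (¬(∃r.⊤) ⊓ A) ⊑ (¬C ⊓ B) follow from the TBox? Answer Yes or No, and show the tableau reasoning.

No

1. (¬(∃r.⊤) ⊓ A) ⊑ (¬C ⊓ B)  ⇔  ((∀r.⊥ ⊓ A) ⊓ (C ⊔ ¬B)) unsat w.r.t. T
   apply at x₀: ¬(∃r.⊤)⊑¬C
   open: L(x₀) ⊇ {A, ¬B, ¬C, ∀r.¬A, ∀r.⊥, …} (+ ∃-successors)
2. Hence (¬(∃r.⊤) ⊓ A) ⊑ (¬C ⊓ B): not entailed.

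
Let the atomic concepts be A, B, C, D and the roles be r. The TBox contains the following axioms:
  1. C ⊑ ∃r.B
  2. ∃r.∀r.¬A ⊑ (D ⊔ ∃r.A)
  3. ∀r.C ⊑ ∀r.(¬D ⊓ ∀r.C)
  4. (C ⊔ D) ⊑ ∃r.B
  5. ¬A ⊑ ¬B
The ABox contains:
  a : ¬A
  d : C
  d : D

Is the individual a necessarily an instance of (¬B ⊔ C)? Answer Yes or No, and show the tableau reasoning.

Yes

1. a : (¬B ⊔ C)?  L(a) = {¬A} ∪ {(B ⊓ ¬C)}
   clash {B, ¬B} at a — a ∈ (¬B ⊔ C)
2. Hence a : (¬B ⊔ C): entailed.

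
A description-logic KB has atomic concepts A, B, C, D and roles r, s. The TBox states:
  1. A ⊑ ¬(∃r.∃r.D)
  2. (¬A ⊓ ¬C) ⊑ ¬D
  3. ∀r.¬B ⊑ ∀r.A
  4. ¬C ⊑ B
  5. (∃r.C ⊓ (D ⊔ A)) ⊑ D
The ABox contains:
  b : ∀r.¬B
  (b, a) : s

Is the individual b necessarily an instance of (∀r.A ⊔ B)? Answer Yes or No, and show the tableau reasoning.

1. b : (∀r.A ⊔ B)?  L(b) = {∀r.¬B} ∪ {(∃r.¬A ⊓ ¬B)}
   clash {B, ¬B} at b — b ∈ (∀r.A ⊔ B)
2. Hence b : (∀r.A ⊔ B): entailed.

Yes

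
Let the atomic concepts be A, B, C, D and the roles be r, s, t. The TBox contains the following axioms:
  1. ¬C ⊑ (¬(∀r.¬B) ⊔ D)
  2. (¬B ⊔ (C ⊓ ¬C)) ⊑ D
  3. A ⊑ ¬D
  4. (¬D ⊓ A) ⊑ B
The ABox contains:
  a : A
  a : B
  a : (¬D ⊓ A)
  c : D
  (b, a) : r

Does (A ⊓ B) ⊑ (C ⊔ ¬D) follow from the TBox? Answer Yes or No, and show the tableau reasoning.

1. (A ⊓ B) ⊑ (C ⊔ ¬D)  ⇔  ((A ⊓ B) ⊓ (¬C ⊓ D)) unsat w.r.t. T
   all branches close; clash {D, ¬D} at x₀
2. Hence (A ⊓ B) ⊑ (C ⊔ ¬D): entailed.

Yes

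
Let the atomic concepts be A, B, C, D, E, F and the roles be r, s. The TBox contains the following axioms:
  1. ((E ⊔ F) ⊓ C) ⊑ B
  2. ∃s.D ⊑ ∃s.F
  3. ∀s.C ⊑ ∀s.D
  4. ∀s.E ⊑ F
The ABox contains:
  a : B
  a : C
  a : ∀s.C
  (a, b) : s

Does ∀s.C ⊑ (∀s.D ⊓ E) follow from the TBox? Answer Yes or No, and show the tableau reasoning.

No

1. ∀s.C ⊑ (∀s.D ⊓ E)  ⇔  (∀s.C ⊓ (∃s.¬D ⊔ ¬E)) unsat w.r.t. T
   apply at x₀: ∀s.C⊑∀s.D
   open: L(x₀) ⊇ {F, ¬C, ¬E, ∀s.C, ∀s.D, …}
2. Hence ∀s.C ⊑ (∀s.D ⊓ E): not entailed.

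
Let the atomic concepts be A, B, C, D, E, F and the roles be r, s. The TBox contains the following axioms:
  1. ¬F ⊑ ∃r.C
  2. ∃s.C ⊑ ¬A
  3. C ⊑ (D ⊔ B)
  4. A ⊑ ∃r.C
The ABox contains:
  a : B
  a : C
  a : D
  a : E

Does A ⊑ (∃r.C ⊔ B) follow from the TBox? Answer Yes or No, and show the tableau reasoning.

Yes

1. A ⊑ (∃r.C ⊔ B)  ⇔  (A ⊓ (∀r.¬C ⊓ ¬B)) unsat w.r.t. T
   all branches close; clash {B, ¬B} at x₀
2. Hence A ⊑ (∃r.C ⊔ B): entailed.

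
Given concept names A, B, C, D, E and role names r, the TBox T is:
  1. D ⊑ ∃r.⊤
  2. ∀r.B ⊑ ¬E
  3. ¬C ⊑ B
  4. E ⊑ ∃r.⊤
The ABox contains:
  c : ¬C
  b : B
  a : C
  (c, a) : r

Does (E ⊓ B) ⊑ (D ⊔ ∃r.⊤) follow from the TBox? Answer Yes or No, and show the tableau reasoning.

1. (E ⊓ B) ⊑ (D ⊔ ∃r.⊤)  ⇔  ((E ⊓ B) ⊓ (¬D ⊓ ∀r.⊥)) unsat w.r.t. T
   all branches close; clash {E, ¬E} at x₀
2. Hence (E ⊓ B) ⊑ (D ⊔ ∃r.⊤): entailed.

Yes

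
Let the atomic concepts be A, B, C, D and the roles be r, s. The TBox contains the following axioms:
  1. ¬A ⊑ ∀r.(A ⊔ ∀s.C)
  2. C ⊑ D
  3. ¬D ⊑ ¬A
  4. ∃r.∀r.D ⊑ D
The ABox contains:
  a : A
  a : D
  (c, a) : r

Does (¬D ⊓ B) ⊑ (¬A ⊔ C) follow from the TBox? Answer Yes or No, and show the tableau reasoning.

Yes

1. (¬D ⊓ B) ⊑ (¬A ⊔ C)  ⇔  ((¬D ⊓ B) ⊓ (A ⊓ ¬C)) unsat w.r.t. T
   all branches close; clash {A, ¬A} at x₀
2. Hence (¬D ⊓ B) ⊑ (¬A ⊔ C): entailed.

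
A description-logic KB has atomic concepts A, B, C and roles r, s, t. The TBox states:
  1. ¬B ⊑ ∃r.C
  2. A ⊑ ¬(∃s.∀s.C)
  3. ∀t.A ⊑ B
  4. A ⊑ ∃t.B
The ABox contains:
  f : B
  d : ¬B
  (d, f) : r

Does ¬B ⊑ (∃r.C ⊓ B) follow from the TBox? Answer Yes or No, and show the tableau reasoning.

No

1. ¬B ⊑ (∃r.C ⊓ B)  ⇔  (¬B ⊓ (∀r.¬C ⊔ ¬B)) unsat w.r.t. T
   apply at x₀: ¬B⊑∃r.C
   open: L(x₀) ⊇ {¬A, ¬B, ∃r.C, ∃t.¬A} (+ ∃-successors)
2. Hence ¬B ⊑ (∃r.C ⊓ B): not entailed.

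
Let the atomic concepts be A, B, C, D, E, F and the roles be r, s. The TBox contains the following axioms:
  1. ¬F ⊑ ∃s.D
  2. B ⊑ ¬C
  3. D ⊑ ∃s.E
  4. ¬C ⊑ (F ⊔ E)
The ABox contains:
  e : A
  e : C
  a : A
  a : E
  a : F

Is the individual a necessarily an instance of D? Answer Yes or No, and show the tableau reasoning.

No

1. a : D?  L(a) = {A, E, F} ∪ {¬D}
   open: L(a) ⊇ {A, C, E, F, ¬B, …} — a ∉ D possible
2. Hence a : D: not entailed.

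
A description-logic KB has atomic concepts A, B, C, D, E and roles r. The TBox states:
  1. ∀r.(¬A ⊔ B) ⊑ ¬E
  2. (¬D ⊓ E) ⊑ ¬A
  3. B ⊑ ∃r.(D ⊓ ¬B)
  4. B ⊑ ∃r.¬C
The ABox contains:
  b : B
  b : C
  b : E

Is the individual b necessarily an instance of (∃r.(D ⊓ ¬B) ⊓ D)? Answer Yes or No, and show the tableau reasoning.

No

1. b : (∃r.(D ⊓ ¬B) ⊓ D)?  L(b) = {B, C, E} ∪ {(∀r.(¬D ⊔ B) ⊔ ¬D)}
   apply at b: B⊑∃r.(D ⊓ ¬B); B⊑∃r.¬C
   open: L(b) ⊇ {B, C, E, ¬A, ¬D, …} (+ ∃-successors) — b ∉ (∃r.(D ⊓ ¬B) ⊓ D) possible
2. Hence b : (∃r.(D ⊓ ¬B) ⊓ D): not entailed.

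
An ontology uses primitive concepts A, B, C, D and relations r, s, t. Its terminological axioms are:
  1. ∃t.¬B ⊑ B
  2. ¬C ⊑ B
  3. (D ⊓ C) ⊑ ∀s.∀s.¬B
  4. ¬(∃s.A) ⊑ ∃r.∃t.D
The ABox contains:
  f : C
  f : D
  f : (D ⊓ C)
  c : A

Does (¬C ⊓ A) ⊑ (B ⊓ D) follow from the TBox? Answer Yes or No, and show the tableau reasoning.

1. (¬C ⊓ A) ⊑ (B ⊓ D)  ⇔  ((¬C ⊓ A) ⊓ (¬B ⊔ ¬D)) unsat w.r.t. T
   apply at x₀: ¬C⊑B
   open: L(x₀) ⊇ {A, B, ¬C, ¬D, ∃s.A} (+ ∃-successors)
2. Hence (¬C ⊓ A) ⊑ (B ⊓ D): not entailed.

No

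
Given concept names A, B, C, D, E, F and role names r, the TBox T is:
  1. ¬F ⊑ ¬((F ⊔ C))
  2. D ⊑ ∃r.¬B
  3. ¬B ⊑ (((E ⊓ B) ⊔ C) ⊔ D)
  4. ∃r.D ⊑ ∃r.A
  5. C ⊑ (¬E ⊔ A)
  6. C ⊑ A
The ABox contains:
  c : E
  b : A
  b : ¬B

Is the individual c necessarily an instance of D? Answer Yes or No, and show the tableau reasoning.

No

1. c : D?  L(c) = {E} ∪ {¬D}
   open: L(c) ⊇ {B, E, F, ¬C, ¬D, …} — c ∉ D possible
2. Hence c : D: not entailed.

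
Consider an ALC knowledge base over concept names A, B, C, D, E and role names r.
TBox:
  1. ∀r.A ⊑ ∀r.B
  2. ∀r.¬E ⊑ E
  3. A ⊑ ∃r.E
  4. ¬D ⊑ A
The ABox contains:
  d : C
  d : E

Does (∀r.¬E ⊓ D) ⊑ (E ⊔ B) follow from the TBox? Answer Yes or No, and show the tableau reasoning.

1. (∀r.¬E ⊓ D) ⊑ (E ⊔ B)  ⇔  ((∀r.¬E ⊓ D) ⊓ (¬E ⊓ ¬B)) unsat w.r.t. T
   all branches close; clash {E, ¬E} at an ∃-successor
2. Hence (∀r.¬E ⊓ D) ⊑ (E ⊔ B): entailed.

Yes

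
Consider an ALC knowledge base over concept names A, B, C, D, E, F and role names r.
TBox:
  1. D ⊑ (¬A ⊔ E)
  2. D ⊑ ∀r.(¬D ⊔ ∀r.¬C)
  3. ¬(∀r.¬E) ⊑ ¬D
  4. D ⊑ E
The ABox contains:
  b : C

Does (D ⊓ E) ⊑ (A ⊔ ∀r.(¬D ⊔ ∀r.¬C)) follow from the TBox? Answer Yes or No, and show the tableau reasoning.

1. (D ⊓ E) ⊑ (A ⊔ ∀r.(¬D ⊔ ∀r.¬C))  ⇔  ((D ⊓ E) ⊓ (¬A ⊓ ∃r.(D ⊓ ∃r.C))) unsat w.r.t. T
   all branches close; clash {D, ¬D} at x₀
2. Hence (D ⊓ E) ⊑ (A ⊔ ∀r.(¬D ⊔ ∀r.¬C)): entailed.

Yes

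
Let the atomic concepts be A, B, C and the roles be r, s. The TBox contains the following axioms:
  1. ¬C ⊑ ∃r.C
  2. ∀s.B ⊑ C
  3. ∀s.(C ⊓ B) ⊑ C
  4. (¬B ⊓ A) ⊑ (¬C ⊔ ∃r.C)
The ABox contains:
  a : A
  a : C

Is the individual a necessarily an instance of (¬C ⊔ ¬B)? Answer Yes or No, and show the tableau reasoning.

No

1. a : (¬C ⊔ ¬B)?  L(a) = {A, C} ∪ {(C ⊓ B)}
   open: L(a) ⊇ {A, B, C} — a ∉ (¬C ⊔ ¬B) possible
2. Hence a : (¬C ⊔ ¬B): not entailed.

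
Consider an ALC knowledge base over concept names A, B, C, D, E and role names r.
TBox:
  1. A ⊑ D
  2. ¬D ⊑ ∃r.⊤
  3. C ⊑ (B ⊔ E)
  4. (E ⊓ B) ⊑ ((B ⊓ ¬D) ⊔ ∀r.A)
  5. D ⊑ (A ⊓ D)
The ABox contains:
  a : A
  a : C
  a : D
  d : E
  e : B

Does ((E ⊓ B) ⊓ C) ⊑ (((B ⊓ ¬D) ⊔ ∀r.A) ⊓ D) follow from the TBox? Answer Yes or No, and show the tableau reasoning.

No

1. ((E ⊓ B) ⊓ C) ⊑ (((B ⊓ ¬D) ⊔ ∀r.A) ⊓ D)  ⇔  (((E ⊓ B) ⊓ C) ⊓ (((¬B ⊔ D) ⊓ ∃r.¬A) ⊔ ¬D)) unsat w.r.t. T
   apply at x₀: C⊑(B ⊔ E); (E ⊓ B)⊑((B ⊓ ¬D) ⊔ ∀r.A)
   open: L(x₀) ⊇ {B, C, E, ¬A, ¬D, …} (+ ∃-successors)
2. Hence ((E ⊓ B) ⊓ C) ⊑ (((B ⊓ ¬D) ⊔ ∀r.A) ⊓ D): not entailed.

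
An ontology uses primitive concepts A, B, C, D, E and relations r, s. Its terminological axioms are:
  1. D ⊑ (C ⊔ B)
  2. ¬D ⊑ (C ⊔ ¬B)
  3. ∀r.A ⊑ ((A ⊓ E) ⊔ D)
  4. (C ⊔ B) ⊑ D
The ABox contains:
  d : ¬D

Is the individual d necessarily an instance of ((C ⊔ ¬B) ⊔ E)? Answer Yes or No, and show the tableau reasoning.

1. d : ((C ⊔ ¬B) ⊔ E)?  L(d) = {¬D} ∪ {((¬C ⊓ B) ⊓ ¬E)}
   clash {D, ¬D} at d — d ∈ ((C ⊔ ¬B) ⊔ E)
2. Hence d : ((C ⊔ ¬B) ⊔ E): entailed.

Yes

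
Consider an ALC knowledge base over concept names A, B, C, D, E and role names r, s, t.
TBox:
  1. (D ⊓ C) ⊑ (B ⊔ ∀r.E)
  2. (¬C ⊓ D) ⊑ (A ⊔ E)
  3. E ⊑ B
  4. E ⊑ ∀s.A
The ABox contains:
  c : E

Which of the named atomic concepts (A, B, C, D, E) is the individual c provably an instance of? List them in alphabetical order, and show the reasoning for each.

{B, E}

1. c : A?  L(c) = {E} ∪ {¬A}
   apply at c: E⊑B; E⊑∀s.A
   open: L(c) ⊇ {B, C, E, ¬A, ¬D, …} — c ∉ A possible
2. c : B?  L(c) = {E} ∪ {¬B}
   clash {B, ¬B} at c — c ∈ B
3. c : C?  L(c) = {E} ∪ {¬C}
   apply at c: E⊑B; E⊑∀s.A
   open: L(c) ⊇ {B, E, ¬C, ¬D, ∀s.A} — c ∉ C possible
4. c : D?  L(c) = {E} ∪ {¬D}
   apply at c: E⊑B; E⊑∀s.A
   open: L(c) ⊇ {B, E, ¬D, ∀s.A} — c ∉ D possible
5. c : E?  L(c) = {E} ∪ {¬E}
   clash {E, ¬E} at c — c ∈ E
6. Entailed for c: {B, E}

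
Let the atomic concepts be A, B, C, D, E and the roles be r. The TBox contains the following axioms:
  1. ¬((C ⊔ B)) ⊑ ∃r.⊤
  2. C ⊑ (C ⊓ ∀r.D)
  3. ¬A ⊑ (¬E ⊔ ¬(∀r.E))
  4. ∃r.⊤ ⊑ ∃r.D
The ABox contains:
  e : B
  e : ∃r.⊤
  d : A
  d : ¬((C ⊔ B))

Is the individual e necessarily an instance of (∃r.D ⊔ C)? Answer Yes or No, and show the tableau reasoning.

1. e : (∃r.D ⊔ C)?  L(e) = {B, ∃r.⊤} ∪ {(∀r.¬D ⊓ ¬C)}
   clash {D, ¬D} at an ∃-successor — e ∈ (∃r.D ⊔ C)
2. Hence e : (∃r.D ⊔ C): entailed.

Yes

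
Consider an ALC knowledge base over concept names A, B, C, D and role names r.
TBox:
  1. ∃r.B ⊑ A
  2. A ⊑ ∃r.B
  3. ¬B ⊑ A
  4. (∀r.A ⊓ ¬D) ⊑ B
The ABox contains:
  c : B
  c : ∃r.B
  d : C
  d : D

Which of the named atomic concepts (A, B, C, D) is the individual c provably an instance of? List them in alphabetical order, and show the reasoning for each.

{A, B}

1. c : A?  L(c) = {B, ∃r.B} ∪ {¬A}
   clash {A, ¬A} at c — c ∈ A
2. c : B?  L(c) = {B, ∃r.B} ∪ {¬B}
   clash {B, ¬B} at c — c ∈ B
3. c : C?  L(c) = {B, ∃r.B} ∪ {¬C}
   apply at c: ∃r.B⊑A
   open: L(c) ⊇ {A, B, ¬C, ∃r.B} (+ ∃-successors) — c ∉ C possible
4. c : D?  L(c) = {B, ∃r.B} ∪ {¬D}
   apply at c: ∃r.B⊑A
   open: L(c) ⊇ {A, B, ¬D, ∃r.B} (+ ∃-successors) — c ∉ D possible
5. Entailed for c: {A, B}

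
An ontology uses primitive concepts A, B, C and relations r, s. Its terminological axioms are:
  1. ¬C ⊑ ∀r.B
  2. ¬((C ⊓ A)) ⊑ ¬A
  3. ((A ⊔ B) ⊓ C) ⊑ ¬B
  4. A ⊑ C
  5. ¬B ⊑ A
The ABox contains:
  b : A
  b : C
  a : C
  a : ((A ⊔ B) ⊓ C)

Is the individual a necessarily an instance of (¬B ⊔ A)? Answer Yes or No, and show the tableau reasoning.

Yes

1. a : (¬B ⊔ A)?  L(a) = {C, ((A ⊔ B) ⊓ C)} ∪ {(B ⊓ ¬A)}
   clash {B, ¬B} at a — a ∈ (¬B ⊔ A)
2. Hence a : (¬B ⊔ A): entailed.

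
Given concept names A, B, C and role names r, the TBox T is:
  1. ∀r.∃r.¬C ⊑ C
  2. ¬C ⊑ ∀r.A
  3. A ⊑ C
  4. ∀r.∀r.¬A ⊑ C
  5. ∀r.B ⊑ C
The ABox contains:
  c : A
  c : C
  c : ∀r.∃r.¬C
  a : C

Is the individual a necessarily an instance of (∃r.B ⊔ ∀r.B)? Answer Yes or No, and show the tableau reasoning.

No

1. a : (∃r.B ⊔ ∀r.B)?  L(a) = {C} ∪ {(∀r.¬B ⊓ ∃r.¬B)}
   open: L(a) ⊇ {C, ∀r.¬B, ∃r.¬B} (+ ∃-successors) — a ∉ (∃r.B ⊔ ∀r.B) possible
2. Hence a : (∃r.B ⊔ ∀r.B): not entailed.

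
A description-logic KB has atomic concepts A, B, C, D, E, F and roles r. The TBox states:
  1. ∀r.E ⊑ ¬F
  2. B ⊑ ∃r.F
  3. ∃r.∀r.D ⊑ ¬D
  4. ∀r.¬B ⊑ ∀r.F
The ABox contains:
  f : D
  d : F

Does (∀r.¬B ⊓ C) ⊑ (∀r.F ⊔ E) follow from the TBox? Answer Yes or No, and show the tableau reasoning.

1. (∀r.¬B ⊓ C) ⊑ (∀r.F ⊔ E)  ⇔  ((∀r.¬B ⊓ C) ⊓ (∃r.¬F ⊓ ¬E)) unsat w.r.t. T
   all branches close; clash {F, ¬F} at an ∃-successor
2. Hence (∀r.¬B ⊓ C) ⊑ (∀r.F ⊔ E): entailed.

Yes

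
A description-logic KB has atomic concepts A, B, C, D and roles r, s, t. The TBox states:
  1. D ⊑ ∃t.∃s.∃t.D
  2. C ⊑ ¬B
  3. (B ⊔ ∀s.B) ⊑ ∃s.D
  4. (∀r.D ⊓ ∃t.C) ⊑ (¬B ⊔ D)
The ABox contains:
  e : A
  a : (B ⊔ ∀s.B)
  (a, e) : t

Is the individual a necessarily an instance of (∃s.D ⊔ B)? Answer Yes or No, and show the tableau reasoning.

1. a : (∃s.D ⊔ B)?  L(a) = {(B ⊔ ∀s.B)} ∪ {(∀s.¬D ⊓ ¬B)}
   clash {D, ¬D} at an ∃-successor — a ∈ (∃s.D ⊔ B)
2. Hence a : (∃s.D ⊔ B): entailed.

Yes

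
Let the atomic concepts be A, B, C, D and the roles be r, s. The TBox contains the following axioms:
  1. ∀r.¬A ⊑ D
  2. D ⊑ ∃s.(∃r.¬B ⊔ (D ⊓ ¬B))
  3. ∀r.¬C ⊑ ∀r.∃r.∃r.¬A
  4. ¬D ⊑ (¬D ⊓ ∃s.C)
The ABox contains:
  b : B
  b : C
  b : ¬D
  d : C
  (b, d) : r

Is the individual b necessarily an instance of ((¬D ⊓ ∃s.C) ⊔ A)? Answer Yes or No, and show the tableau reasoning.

1. b : ((¬D ⊓ ∃s.C) ⊔ A)?  L(b) = {B, C, ¬D} ∪ {((D ⊔ ∀s.¬C) ⊓ ¬A)}
   clash {D, ¬D} at b — b ∈ ((¬D ⊓ ∃s.C) ⊔ A)
2. Hence b : ((¬D ⊓ ∃s.C) ⊔ A): entailed.

Yes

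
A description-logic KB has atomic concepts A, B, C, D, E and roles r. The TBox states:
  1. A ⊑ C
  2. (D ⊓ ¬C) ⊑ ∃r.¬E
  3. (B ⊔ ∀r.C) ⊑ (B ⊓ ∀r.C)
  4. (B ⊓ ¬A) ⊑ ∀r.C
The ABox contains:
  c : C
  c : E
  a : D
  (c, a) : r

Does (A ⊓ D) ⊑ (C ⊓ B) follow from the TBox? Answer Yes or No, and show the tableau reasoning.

No

1. (A ⊓ D) ⊑ (C ⊓ B)  ⇔  ((A ⊓ D) ⊓ (¬C ⊔ ¬B)) unsat w.r.t. T
   apply at x₀: A⊑C
   open: L(x₀) ⊇ {A, C, D, ¬B, ∃r.¬C} (+ ∃-successors)
2. Hence (A ⊓ D) ⊑ (C ⊓ B): not entailed.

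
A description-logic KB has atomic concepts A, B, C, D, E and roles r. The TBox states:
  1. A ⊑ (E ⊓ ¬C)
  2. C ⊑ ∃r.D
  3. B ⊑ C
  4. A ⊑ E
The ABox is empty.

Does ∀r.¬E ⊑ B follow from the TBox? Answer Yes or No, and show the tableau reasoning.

No

1. ∀r.¬E ⊑ B  ⇔  (∀r.¬E ⊓ ¬B) unsat w.r.t. T
   open: L(x₀) ⊇ {¬A, ¬B, ¬C, ∀r.¬E}
2. Hence ∀r.¬E ⊑ B: not entailed.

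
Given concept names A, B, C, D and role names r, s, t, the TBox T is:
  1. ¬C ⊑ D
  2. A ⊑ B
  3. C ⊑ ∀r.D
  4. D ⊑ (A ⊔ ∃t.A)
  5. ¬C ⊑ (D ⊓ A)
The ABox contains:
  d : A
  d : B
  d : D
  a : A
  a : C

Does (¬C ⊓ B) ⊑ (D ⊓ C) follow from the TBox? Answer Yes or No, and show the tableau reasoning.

1. (¬C ⊓ B) ⊑ (D ⊓ C)  ⇔  ((¬C ⊓ B) ⊓ (¬D ⊔ ¬C)) unsat w.r.t. T
   apply at x₀: ¬C⊑D; ¬C⊑(D ⊓ A)
   open: L(x₀) ⊇ {A, B, D, ¬C}
2. Hence (¬C ⊓ B) ⊑ (D ⊓ C): not entailed.

No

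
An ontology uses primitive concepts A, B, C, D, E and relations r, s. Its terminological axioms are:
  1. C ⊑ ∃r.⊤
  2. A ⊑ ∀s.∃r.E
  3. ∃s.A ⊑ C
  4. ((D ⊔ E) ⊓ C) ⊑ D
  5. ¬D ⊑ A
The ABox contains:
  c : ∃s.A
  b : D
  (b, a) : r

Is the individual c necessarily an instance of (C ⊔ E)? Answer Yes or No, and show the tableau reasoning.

Yes

1. c : (C ⊔ E)?  L(c) = {∃s.A} ∪ {(¬C ⊓ ¬E)}
   clash {C, ¬C} at c — c ∈ (C ⊔ E)
2. Hence c : (C ⊔ E): entailed.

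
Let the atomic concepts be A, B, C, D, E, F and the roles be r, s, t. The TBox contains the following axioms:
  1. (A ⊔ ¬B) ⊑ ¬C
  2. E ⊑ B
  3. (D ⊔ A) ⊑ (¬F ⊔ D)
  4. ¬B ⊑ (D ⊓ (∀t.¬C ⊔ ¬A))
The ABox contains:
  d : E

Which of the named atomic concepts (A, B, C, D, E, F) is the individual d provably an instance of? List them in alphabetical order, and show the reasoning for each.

{B, E}

1. d : A?  L(d) = {E} ∪ {¬A}
   apply at d: E⊑B
   open: L(d) ⊇ {B, E, ¬A, ¬D} — d ∉ A possible
2. d : B?  L(d) = {E} ∪ {¬B}
   clash {B, ¬B} at d — d ∈ B
3. d : C?  L(d) = {E} ∪ {¬C}
   apply at d: E⊑B
   open: L(d) ⊇ {B, E, ¬A, ¬C, ¬D} — d ∉ C possible
4. d : D?  L(d) = {E} ∪ {¬D}
   apply at d: E⊑B
   open: L(d) ⊇ {B, E, ¬A, ¬D} — d ∉ D possible
5. d : E?  L(d) = {E} ∪ {¬E}
   clash {E, ¬E} at d — d ∈ E
6. d : F?  L(d) = {E} ∪ {¬F}
   apply at d: E⊑B
   open: L(d) ⊇ {B, E, ¬A, ¬D, ¬F} — d ∉ F possible
7. Entailed for d: {B, E}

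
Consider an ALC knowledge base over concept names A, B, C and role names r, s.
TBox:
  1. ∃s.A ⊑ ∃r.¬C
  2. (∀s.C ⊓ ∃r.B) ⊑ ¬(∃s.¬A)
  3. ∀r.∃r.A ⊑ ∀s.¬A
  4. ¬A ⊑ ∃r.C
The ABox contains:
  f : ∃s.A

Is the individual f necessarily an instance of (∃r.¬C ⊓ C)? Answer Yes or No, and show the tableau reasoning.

1. f : (∃r.¬C ⊓ C)?  L(f) = {∃s.A} ∪ {(∀r.C ⊔ ¬C)}
   apply at f: ∃s.A⊑∃r.¬C
   open: L(f) ⊇ {A, ¬C, ∃r.¬C, ∃r.∀r.¬A, ∃s.A, …} (+ ∃-successors) — f ∉ (∃r.¬C ⊓ C) possible
2. Hence f : (∃r.¬C ⊓ C): not entailed.

No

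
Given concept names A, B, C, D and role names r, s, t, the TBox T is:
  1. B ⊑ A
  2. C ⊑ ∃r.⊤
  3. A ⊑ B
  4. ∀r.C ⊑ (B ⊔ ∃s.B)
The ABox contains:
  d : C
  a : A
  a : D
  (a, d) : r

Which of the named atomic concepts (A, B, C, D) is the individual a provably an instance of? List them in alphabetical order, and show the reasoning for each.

1. a : A?  L(a) = {A, D} ∪ {¬A}
   clash {A, ¬A} at a — a ∈ A
2. a : B?  L(a) = {A, D} ∪ {¬B}
   clash {B, ¬B} at a — a ∈ B
3. a : C?  L(a) = {A, D} ∪ {¬C}
   apply at a: A⊑B
   open: L(a) ⊇ {A, B, D, ¬C, ∃r.¬C} (+ ∃-successors) — a ∉ C possible
4. a : D?  L(a) = {A, D} ∪ {¬D}
   clash {D, ¬D} at a — a ∈ D
5. Entailed for a: {A, B, D}

{A, B, D}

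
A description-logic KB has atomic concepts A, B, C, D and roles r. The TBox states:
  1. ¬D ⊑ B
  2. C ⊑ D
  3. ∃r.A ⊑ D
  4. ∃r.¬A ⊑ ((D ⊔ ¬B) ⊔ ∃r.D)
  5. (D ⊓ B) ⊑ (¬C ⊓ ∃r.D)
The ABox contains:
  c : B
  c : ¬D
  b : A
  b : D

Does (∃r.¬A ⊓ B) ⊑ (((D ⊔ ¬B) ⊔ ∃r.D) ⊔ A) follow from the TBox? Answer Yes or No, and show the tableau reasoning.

1. (∃r.¬A ⊓ B) ⊑ (((D ⊔ ¬B) ⊔ ∃r.D) ⊔ A)  ⇔  ((∃r.¬A ⊓ B) ⊓ (((¬D ⊓ B) ⊓ ∀r.¬D) ⊓ ¬A)) unsat w.r.t. T
   all branches close; clash {D, ¬D} at x₀
2. Hence (∃r.¬A ⊓ B) ⊑ (((D ⊔ ¬B) ⊔ ∃r.D) ⊔ A): entailed.

Yes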